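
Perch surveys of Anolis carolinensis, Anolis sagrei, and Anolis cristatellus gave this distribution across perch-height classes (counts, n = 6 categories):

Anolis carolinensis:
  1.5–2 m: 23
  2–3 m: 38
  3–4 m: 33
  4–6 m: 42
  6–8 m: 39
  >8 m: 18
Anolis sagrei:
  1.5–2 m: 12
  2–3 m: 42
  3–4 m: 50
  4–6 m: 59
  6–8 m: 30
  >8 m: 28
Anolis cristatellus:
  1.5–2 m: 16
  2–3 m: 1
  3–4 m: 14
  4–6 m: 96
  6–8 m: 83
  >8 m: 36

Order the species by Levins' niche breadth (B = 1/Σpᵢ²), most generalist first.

Anolis carolinensis > Anolis sagrei > Anolis cristatellus

Proportions for Anolis carolinensis (n=193): 23/193=0.1192, 38/193=0.1969, 33/193=0.1710, 42/193=0.2176, 39/193=0.2021, 18/193=0.0933
Proportions for Anolis sagrei (n=221): 12/221=0.0543, 42/221=0.1900, 50/221=0.2262, 59/221=0.2670, 30/221=0.1357, 28/221=0.1267
Proportions for Anolis cristatellus (n=246): 16/246=0.0650, 1/246=0.0041, 14/246=0.0569, 96/246=0.3902, 83/246=0.3374, 36/246=0.1463
Σp_caroᵢ² = 0.1192² + 0.1969² + 0.1710² + 0.2176² + 0.2021² + 0.0933² = 0.014209 + 0.038770 + 0.029241 + 0.047350 + 0.040844 + 0.008705 = 0.179119
B_caro = 1 / 0.179119 = 5.5829
Σp_sagrᵢ² = 0.0543² + 0.1900² + 0.2262² + 0.2670² + 0.1357² + 0.1267² = 0.002948 + 0.036100 + 0.051166 + 0.071289 + 0.018414 + 0.016053 = 0.195970
B_sagr = 1 / 0.195970 = 5.1028
Σp_crisᵢ² = 0.0650² + 0.0041² + 0.0569² + 0.3902² + 0.3374² + 0.1463² = 0.004225 + 0.000017 + 0.003238 + 0.152256 + 0.113839 + 0.021404 = 0.294979
B_cris = 1 / 0.294979 = 3.3901
Ranking by B (broadest → narrowest): Anolis carolinensis (5.58) > Anolis sagrei (5.10) > Anolis cristatellus (3.39)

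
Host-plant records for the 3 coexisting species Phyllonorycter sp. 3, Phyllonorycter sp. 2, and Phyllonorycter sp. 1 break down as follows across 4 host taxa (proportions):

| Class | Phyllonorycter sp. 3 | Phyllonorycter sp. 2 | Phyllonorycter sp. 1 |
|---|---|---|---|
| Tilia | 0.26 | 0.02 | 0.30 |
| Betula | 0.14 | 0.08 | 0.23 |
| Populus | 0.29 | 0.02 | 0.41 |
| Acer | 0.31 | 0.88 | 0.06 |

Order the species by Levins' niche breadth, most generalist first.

Phyllonorycter sp. 3 > Phyllonorycter sp. 1 > Phyllonorycter sp. 2

Σp_3ᵢ² = 0.26² + 0.14² + 0.29² + 0.31² = 0.0676 + 0.0196 + 0.0841 + 0.0961 = 0.2674
B_3 = 1 / 0.2674 = 3.7397
Σp_2ᵢ² = 0.02² + 0.08² + 0.02² + 0.88² = 0.0004 + 0.0064 + 0.0004 + 0.7744 = 0.7816
B_2 = 1 / 0.7816 = 1.2794
Σp_1ᵢ² = 0.30² + 0.23² + 0.41² + 0.06² = 0.0900 + 0.0529 + 0.1681 + 0.0036 = 0.3146
B_1 = 1 / 0.3146 = 3.1786
Ranking by B (broadest → narrowest): Phyllonorycter sp. 3 (3.74) > Phyllonorycter sp. 1 (3.18) > Phyllonorycter sp. 2 (1.28)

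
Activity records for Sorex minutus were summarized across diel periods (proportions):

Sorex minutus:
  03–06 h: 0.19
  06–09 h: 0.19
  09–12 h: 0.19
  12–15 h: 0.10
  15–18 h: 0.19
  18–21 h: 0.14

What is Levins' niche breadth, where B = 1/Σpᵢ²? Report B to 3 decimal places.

Σpᵢ² = 0.19² + 0.19² + 0.19² + 0.10² + 0.19² + 0.14² = 0.0361 + 0.0361 + 0.0361 + 0.0100 + 0.0361 + 0.0196 = 0.1740
B = 1 / 0.1740 = 5.74713

5.747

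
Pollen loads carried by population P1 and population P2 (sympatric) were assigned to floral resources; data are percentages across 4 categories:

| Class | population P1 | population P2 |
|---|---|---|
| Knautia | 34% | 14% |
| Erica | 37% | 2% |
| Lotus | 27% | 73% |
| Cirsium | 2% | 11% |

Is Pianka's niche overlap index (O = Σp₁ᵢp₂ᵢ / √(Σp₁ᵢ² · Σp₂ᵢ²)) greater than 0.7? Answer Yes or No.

Convert percentages to proportions (divide by 100).
Σ p₁ᵢp₂ᵢ = 0.0476 + 0.0074 + 0.1971 + 0.0022 = 0.2543
Σp_1ᵢ² = 0.34² + 0.37² + 0.27² + 0.02² = 0.1156 + 0.1369 + 0.0729 + 0.0004 = 0.3258
Σp_2ᵢ² = 0.14² + 0.02² + 0.73² + 0.11² = 0.0196 + 0.0004 + 0.5329 + 0.0121 = 0.5650
O = 0.2543 / √(0.3258 × 0.5650) = 0.2543 / 0.42904 = 0.5927
O = 0.5927 < 0.7 → No.

No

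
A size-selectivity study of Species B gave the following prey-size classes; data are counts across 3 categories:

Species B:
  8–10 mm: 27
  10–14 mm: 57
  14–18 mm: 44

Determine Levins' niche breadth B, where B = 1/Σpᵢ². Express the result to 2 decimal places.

Proportions for Species B (n=128): 27/128=0.2109, 57/128=0.4453, 44/128=0.3438
Σpᵢ² = 0.2109² + 0.4453² + 0.3438² = 0.044479 + 0.198292 + 0.118198 = 0.360969
B = 1 / 0.360969 = 2.7703

2.77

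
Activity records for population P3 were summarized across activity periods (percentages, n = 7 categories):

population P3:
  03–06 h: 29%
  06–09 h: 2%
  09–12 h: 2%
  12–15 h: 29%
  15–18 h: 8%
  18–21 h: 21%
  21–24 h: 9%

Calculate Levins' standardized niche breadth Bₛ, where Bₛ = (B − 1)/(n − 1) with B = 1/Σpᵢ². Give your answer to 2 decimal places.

Convert percentages to proportions (divide by 100).
Σpᵢ² = 0.29² + 0.02² + 0.02² + 0.29² + 0.08² + 0.21² + 0.09² = 0.0841 + 0.0004 + 0.0004 + 0.0841 + 0.0064 + 0.0441 + 0.0081 = 0.2276
B = 1 / 0.2276 = 4.3937
Bₛ = (B − 1)/(n − 1) = (4.3937 − 1)/(7 − 1) = 3.3937/6 = 0.5656

0.57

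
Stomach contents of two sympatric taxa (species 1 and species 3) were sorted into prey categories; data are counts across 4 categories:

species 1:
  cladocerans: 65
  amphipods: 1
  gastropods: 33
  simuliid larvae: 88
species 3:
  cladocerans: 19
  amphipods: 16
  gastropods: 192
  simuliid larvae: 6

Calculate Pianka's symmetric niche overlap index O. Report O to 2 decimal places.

Proportions for species 1 (n=187): 65/187=0.3476, 1/187=0.0053, 33/187=0.1765, 88/187=0.4706
Proportions for species 3 (n=233): 19/233=0.0815, 16/233=0.0687, 192/233=0.8240, 6/233=0.0258
Σ p₁ᵢp₂ᵢ = 0.028329 + 0.000364 + 0.145436 + 0.012141 = 0.186270
Σp_1ᵢ² = 0.3476² + 0.0053² + 0.1765² + 0.4706² = 0.120826 + 0.000028 + 0.031152 + 0.221464 = 0.373470
Σp_2ᵢ² = 0.0815² + 0.0687² + 0.8240² + 0.0258² = 0.006642 + 0.004720 + 0.678976 + 0.000666 = 0.691004
O = 0.186270 / √(0.373470 × 0.691004) = 0.186270 / 0.5080052 = 0.3667

0.37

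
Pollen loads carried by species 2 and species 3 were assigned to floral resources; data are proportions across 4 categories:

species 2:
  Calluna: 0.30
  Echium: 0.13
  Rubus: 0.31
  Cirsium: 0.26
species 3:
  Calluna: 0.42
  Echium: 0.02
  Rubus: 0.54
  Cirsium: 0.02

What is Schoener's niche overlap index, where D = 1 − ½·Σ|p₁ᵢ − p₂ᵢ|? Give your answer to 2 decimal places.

Σ|p₁ᵢ − p₂ᵢ| = 0.12 + 0.11 + 0.23 + 0.24 = 0.70
D = 1 − ½ × 0.70 = 1 − 0.350 = 0.6500

0.65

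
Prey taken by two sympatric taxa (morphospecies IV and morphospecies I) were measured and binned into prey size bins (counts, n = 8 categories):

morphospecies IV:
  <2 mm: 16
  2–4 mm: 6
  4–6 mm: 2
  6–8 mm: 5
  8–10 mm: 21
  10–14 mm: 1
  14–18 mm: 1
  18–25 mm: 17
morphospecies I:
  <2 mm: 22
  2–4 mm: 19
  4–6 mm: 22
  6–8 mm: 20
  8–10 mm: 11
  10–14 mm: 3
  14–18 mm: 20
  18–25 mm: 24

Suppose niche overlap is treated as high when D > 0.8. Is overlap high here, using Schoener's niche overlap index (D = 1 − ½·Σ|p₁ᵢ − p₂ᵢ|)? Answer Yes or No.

No

Proportions for morphospecies IV (n=69): 16/69=0.2319, 6/69=0.0870, 2/69=0.0290, 5/69=0.0725, 21/69=0.3043, 1/69=0.0145, 1/69=0.0145, 17/69=0.2464
Proportions for morphospecies I (n=141): 22/141=0.1560, 19/141=0.1348, 22/141=0.1560, 20/141=0.1418, 11/141=0.0780, 3/141=0.0213, 20/141=0.1418, 24/141=0.1702
Σ|p₁ᵢ − p₂ᵢ| = 0.0759 + 0.0478 + 0.1270 + 0.0693 + 0.2263 + 0.0068 + 0.1273 + 0.0762 = 0.7566
D = 1 − ½ × 0.7566 = 1 − 0.37830 = 0.62170
D = 0.62170 < 0.8 → No.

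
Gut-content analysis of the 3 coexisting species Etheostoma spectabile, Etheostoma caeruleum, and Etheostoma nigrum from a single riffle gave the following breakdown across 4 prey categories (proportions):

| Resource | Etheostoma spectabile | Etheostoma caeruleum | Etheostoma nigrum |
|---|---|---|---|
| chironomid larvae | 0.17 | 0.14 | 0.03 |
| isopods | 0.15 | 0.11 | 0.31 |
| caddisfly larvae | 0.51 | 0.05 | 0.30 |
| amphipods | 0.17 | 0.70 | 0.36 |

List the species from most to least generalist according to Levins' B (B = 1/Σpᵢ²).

Σp_specᵢ² = 0.17² + 0.15² + 0.51² + 0.17² = 0.0289 + 0.0225 + 0.2601 + 0.0289 = 0.3404
B_spec = 1 / 0.3404 = 2.9377
Σp_caerᵢ² = 0.14² + 0.11² + 0.05² + 0.70² = 0.0196 + 0.0121 + 0.0025 + 0.4900 = 0.5242
B_caer = 1 / 0.5242 = 1.9077
Σp_nigrᵢ² = 0.03² + 0.31² + 0.30² + 0.36² = 0.0009 + 0.0961 + 0.0900 + 0.1296 = 0.3166
B_nigr = 1 / 0.3166 = 3.1586
Ranking by B (broadest → narrowest): Etheostoma nigrum (3.16) > Etheostoma spectabile (2.94) > Etheostoma caeruleum (1.91)

Etheostoma nigrum > Etheostoma spectabile > Etheostoma caeruleum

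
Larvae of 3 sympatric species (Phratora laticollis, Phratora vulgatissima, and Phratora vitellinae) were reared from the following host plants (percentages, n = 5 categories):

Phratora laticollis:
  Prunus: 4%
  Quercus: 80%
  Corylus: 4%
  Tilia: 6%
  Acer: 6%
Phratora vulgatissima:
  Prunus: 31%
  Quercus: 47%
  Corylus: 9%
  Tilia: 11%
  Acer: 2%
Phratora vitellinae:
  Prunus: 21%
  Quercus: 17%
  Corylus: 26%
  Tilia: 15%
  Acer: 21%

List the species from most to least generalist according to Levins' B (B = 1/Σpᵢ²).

Convert percentages to proportions (divide by 100).
Σp_latiᵢ² = 0.04² + 0.80² + 0.04² + 0.06² + 0.06² = 0.0016 + 0.6400 + 0.0016 + 0.0036 + 0.0036 = 0.6504
B_lati = 1 / 0.6504 = 1.5375
Σp_vulgᵢ² = 0.31² + 0.47² + 0.09² + 0.11² + 0.02² = 0.0961 + 0.2209 + 0.0081 + 0.0121 + 0.0004 = 0.3376
B_vulg = 1 / 0.3376 = 2.9621
Σp_viteᵢ² = 0.21² + 0.17² + 0.26² + 0.15² + 0.21² = 0.0441 + 0.0289 + 0.0676 + 0.0225 + 0.0441 = 0.2072
B_vite = 1 / 0.2072 = 4.8263
Ranking by B (broadest → narrowest): Phratora vitellinae (4.83) > Phratora vulgatissima (2.96) > Phratora laticollis (1.54)

Phratora vitellinae > Phratora vulgatissima > Phratora laticollis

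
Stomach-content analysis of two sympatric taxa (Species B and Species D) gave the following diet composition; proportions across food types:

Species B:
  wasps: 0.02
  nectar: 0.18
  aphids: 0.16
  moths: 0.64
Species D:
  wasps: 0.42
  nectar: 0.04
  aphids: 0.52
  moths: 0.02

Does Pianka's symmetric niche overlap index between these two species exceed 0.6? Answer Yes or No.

Σ p₁ᵢp₂ᵢ = 0.0084 + 0.0072 + 0.0832 + 0.0128 = 0.1116
Σp_1ᵢ² = 0.02² + 0.18² + 0.16² + 0.64² = 0.0004 + 0.0324 + 0.0256 + 0.4096 = 0.4680
Σp_2ᵢ² = 0.42² + 0.04² + 0.52² + 0.02² = 0.1764 + 0.0016 + 0.2704 + 0.0004 = 0.4488
O = 0.1116 / √(0.4680 × 0.4488) = 0.1116 / 0.45830 = 0.2435
O = 0.2435 < 0.6 → No.

No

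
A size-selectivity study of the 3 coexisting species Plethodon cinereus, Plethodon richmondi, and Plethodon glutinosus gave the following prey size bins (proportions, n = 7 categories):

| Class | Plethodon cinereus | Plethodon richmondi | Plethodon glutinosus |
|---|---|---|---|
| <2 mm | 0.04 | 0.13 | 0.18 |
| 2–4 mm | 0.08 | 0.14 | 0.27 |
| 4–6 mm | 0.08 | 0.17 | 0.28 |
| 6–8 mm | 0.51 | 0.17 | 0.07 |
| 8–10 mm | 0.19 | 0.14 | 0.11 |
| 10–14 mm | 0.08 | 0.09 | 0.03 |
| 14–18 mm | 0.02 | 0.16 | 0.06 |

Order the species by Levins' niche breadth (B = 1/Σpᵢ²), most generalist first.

Σp_cineᵢ² = 0.04² + 0.08² + 0.08² + 0.51² + 0.19² + 0.08² + 0.02² = 0.0016 + 0.0064 + 0.0064 + 0.2601 + 0.0361 + 0.0064 + 0.0004 = 0.3174
B_cine = 1 / 0.3174 = 3.1506
Σp_richᵢ² = 0.13² + 0.14² + 0.17² + 0.17² + 0.14² + 0.09² + 0.16² = 0.0169 + 0.0196 + 0.0289 + 0.0289 + 0.0196 + 0.0081 + 0.0256 = 0.1476
B_rich = 1 / 0.1476 = 6.7751
Σp_glutᵢ² = 0.18² + 0.27² + 0.28² + 0.07² + 0.11² + 0.03² + 0.06² = 0.0324 + 0.0729 + 0.0784 + 0.0049 + 0.0121 + 0.0009 + 0.0036 = 0.2052
B_glut = 1 / 0.2052 = 4.8733
Ranking by B (broadest → narrowest): Plethodon richmondi (6.78) > Plethodon glutinosus (4.87) > Plethodon cinereus (3.15)

Plethodon richmondi > Plethodon glutinosus > Plethodon cinereus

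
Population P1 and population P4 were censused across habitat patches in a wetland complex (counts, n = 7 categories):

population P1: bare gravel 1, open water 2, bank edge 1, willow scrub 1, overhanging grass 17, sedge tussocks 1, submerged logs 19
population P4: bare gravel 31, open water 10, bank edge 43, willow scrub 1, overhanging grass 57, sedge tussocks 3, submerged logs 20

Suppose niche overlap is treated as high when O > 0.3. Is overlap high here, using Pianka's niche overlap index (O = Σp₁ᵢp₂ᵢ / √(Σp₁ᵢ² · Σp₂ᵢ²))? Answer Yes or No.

Proportions for population P1 (n=42): 1/42=0.0238, 2/42=0.0476, 1/42=0.0238, 1/42=0.0238, 17/42=0.4048, 1/42=0.0238, 19/42=0.4524
Proportions for population P4 (n=165): 31/165=0.1879, 10/165=0.0606, 43/165=0.2606, 1/165=0.0061, 57/165=0.3455, 3/165=0.0182, 20/165=0.1212
Σ p₁ᵢp₂ᵢ = 0.004472 + 0.002885 + 0.006202 + 0.000145 + 0.139858 + 0.000433 + 0.054831 = 0.208826
Σp_1ᵢ² = 0.0238² + 0.0476² + 0.0238² + 0.0238² + 0.4048² + 0.0238² + 0.4524² = 0.000566 + 0.002266 + 0.000566 + 0.000566 + 0.163863 + 0.000566 + 0.204666 = 0.373059
Σp_2ᵢ² = 0.1879² + 0.0606² + 0.2606² + 0.0061² + 0.3455² + 0.0182² + 0.1212² = 0.035306 + 0.003672 + 0.067912 + 0.000037 + 0.119370 + 0.000331 + 0.014689 = 0.241317
O = 0.208826 / √(0.373059 × 0.241317) = 0.208826 / 0.3000425 = 0.6960
O = 0.6960 > 0.3 → Yes.

Yes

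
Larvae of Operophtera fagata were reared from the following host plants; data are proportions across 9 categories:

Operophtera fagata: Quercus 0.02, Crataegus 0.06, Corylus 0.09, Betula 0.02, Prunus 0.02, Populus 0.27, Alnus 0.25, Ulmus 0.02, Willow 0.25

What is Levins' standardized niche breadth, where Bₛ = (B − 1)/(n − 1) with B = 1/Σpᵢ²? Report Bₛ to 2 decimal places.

Σpᵢ² = 0.02² + 0.06² + 0.09² + 0.02² + 0.02² + 0.27² + 0.25² + 0.02² + 0.25² = 0.0004 + 0.0036 + 0.0081 + 0.0004 + 0.0004 + 0.0729 + 0.0625 + 0.0004 + 0.0625 = 0.2112
B = 1 / 0.2112 = 4.7348
Bₛ = (B − 1)/(n − 1) = (4.7348 − 1)/(9 − 1) = 3.7348/8 = 0.4669

0.47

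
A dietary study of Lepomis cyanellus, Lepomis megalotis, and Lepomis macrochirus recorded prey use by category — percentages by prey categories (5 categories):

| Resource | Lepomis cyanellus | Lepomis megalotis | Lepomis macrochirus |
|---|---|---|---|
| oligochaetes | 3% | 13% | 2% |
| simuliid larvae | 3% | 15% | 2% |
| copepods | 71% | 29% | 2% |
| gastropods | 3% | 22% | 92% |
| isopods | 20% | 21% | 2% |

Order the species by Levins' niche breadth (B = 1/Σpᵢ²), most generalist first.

Lepomis megalotis > Lepomis cyanellus > Lepomis macrochirus

Convert percentages to proportions (divide by 100).
Σp_cyanᵢ² = 0.03² + 0.03² + 0.71² + 0.03² + 0.20² = 0.0009 + 0.0009 + 0.5041 + 0.0009 + 0.0400 = 0.5468
B_cyan = 1 / 0.5468 = 1.8288
Σp_megaᵢ² = 0.13² + 0.15² + 0.29² + 0.22² + 0.21² = 0.0169 + 0.0225 + 0.0841 + 0.0484 + 0.0441 = 0.2160
B_mega = 1 / 0.2160 = 4.6296
Σp_macrᵢ² = 0.02² + 0.02² + 0.02² + 0.92² + 0.02² = 0.0004 + 0.0004 + 0.0004 + 0.8464 + 0.0004 = 0.8480
B_macr = 1 / 0.8480 = 1.1792
Ranking by B (broadest → narrowest): Lepomis megalotis (4.63) > Lepomis cyanellus (1.83) > Lepomis macrochirus (1.18)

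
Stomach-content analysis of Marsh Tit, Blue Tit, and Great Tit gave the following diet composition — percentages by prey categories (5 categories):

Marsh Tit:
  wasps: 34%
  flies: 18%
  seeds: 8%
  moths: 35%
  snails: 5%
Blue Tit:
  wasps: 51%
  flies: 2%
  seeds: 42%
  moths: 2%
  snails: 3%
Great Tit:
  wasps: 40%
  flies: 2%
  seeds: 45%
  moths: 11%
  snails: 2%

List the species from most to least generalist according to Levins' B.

Convert percentages to proportions (divide by 100).
Σp_Marsᵢ² = 0.34² + 0.18² + 0.08² + 0.35² + 0.05² = 0.1156 + 0.0324 + 0.0064 + 0.1225 + 0.0025 = 0.2794
B_Mars = 1 / 0.2794 = 3.5791
Σp_Blueᵢ² = 0.51² + 0.02² + 0.42² + 0.02² + 0.03² = 0.2601 + 0.0004 + 0.1764 + 0.0004 + 0.0009 = 0.4382
B_Blue = 1 / 0.4382 = 2.2821
Σp_Greaᵢ² = 0.40² + 0.02² + 0.45² + 0.11² + 0.02² = 0.1600 + 0.0004 + 0.2025 + 0.0121 + 0.0004 = 0.3754
B_Grea = 1 / 0.3754 = 2.6638
Ranking by B (broadest → narrowest): Marsh Tit (3.58) > Great Tit (2.66) > Blue Tit (2.28)

Marsh Tit > Great Tit > Blue Tit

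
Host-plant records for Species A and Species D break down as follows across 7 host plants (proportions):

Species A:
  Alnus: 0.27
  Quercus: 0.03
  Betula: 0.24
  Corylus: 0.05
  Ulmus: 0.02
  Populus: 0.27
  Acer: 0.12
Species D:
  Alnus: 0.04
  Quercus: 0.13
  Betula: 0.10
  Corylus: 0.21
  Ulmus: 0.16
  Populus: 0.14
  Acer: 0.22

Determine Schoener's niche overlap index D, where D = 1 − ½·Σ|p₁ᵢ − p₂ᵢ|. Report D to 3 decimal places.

Σ|p₁ᵢ − p₂ᵢ| = 0.23 + 0.10 + 0.14 + 0.16 + 0.14 + 0.13 + 0.10 = 1.00
D = 1 − ½ × 1.00 = 1 − 0.500 = 0.50000

0.500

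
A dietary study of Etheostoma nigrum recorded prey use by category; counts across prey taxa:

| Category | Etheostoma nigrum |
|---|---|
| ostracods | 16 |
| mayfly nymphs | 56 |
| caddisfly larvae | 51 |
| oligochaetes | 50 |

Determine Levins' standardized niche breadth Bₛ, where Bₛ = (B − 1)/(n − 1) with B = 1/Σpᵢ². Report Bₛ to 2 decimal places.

Proportions for Etheostoma nigrum (n=173): 16/173=0.0925, 56/173=0.3237, 51/173=0.2948, 50/173=0.2890
Σpᵢ² = 0.0925² + 0.3237² + 0.2948² + 0.2890² = 0.008556 + 0.104782 + 0.086907 + 0.083521 = 0.283766
B = 1 / 0.283766 = 3.5240
Bₛ = (B − 1)/(n − 1) = (3.5240 − 1)/(4 − 1) = 2.5240/3 = 0.8413

0.84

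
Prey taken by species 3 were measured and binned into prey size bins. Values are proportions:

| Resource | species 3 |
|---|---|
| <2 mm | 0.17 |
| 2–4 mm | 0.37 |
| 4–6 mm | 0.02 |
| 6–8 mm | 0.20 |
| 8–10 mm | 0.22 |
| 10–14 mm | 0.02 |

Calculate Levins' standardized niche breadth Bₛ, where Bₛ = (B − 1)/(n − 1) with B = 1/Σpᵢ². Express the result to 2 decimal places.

Σpᵢ² = 0.17² + 0.37² + 0.02² + 0.20² + 0.22² + 0.02² = 0.0289 + 0.1369 + 0.0004 + 0.0400 + 0.0484 + 0.0004 = 0.2550
B = 1 / 0.2550 = 3.9216
Bₛ = (B − 1)/(n − 1) = (3.9216 − 1)/(6 − 1) = 2.9216/5 = 0.5843

0.58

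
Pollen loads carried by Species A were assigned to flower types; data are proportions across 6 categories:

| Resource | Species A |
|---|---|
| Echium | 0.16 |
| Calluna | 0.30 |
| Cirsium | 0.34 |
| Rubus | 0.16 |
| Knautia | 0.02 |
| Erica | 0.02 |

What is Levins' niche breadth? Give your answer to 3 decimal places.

3.882

Σpᵢ² = 0.16² + 0.30² + 0.34² + 0.16² + 0.02² + 0.02² = 0.0256 + 0.0900 + 0.1156 + 0.0256 + 0.0004 + 0.0004 = 0.2576
B = 1 / 0.2576 = 3.88199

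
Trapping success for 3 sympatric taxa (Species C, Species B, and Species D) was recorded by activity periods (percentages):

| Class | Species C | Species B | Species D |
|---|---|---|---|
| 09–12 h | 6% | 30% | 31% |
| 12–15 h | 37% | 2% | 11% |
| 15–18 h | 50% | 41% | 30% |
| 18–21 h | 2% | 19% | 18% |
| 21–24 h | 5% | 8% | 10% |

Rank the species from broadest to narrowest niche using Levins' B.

Species D > Species B > Species C

Convert percentages to proportions (divide by 100).
Σp_Cᵢ² = 0.06² + 0.37² + 0.50² + 0.02² + 0.05² = 0.0036 + 0.1369 + 0.2500 + 0.0004 + 0.0025 = 0.3934
B_C = 1 / 0.3934 = 2.5419
Σp_Bᵢ² = 0.30² + 0.02² + 0.41² + 0.19² + 0.08² = 0.0900 + 0.0004 + 0.1681 + 0.0361 + 0.0064 = 0.3010
B_B = 1 / 0.3010 = 3.3223
Σp_Dᵢ² = 0.31² + 0.11² + 0.30² + 0.18² + 0.10² = 0.0961 + 0.0121 + 0.0900 + 0.0324 + 0.0100 = 0.2406
B_D = 1 / 0.2406 = 4.1563
Ranking by B (broadest → narrowest): Species D (4.16) > Species B (3.32) > Species C (2.54)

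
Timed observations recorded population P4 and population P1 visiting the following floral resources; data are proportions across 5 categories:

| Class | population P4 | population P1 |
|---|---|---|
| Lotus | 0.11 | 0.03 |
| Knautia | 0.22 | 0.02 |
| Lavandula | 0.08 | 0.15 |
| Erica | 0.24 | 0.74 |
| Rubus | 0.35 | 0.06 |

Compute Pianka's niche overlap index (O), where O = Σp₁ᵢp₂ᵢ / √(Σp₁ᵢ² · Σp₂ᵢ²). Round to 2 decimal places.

0.58

Σ p₁ᵢp₂ᵢ = 0.0033 + 0.0044 + 0.0120 + 0.1776 + 0.0210 = 0.2183
Σp_1ᵢ² = 0.11² + 0.22² + 0.08² + 0.24² + 0.35² = 0.0121 + 0.0484 + 0.0064 + 0.0576 + 0.1225 = 0.2470
Σp_2ᵢ² = 0.03² + 0.02² + 0.15² + 0.74² + 0.06² = 0.0009 + 0.0004 + 0.0225 + 0.5476 + 0.0036 = 0.5750
O = 0.2183 / √(0.2470 × 0.5750) = 0.2183 / 0.37686 = 0.5793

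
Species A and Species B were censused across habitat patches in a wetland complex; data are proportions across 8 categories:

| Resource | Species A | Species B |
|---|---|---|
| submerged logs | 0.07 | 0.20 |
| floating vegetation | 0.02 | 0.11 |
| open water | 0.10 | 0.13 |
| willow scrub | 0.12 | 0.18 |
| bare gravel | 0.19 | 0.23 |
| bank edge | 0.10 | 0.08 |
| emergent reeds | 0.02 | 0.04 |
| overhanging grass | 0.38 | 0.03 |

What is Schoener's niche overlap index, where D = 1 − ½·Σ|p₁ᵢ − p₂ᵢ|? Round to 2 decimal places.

Σ|p₁ᵢ − p₂ᵢ| = 0.13 + 0.09 + 0.03 + 0.06 + 0.04 + 0.02 + 0.02 + 0.35 = 0.74
D = 1 − ½ × 0.74 = 1 − 0.370 = 0.6300

0.63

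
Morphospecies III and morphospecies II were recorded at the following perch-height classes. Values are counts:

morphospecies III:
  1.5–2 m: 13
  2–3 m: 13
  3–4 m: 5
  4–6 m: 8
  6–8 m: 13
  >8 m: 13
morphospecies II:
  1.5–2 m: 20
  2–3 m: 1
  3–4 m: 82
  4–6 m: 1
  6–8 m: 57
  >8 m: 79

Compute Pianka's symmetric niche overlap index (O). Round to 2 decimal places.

0.69

Proportions for morphospecies III (n=65): 13/65=0.2000, 13/65=0.2000, 5/65=0.0769, 8/65=0.1231, 13/65=0.2000, 13/65=0.2000
Proportions for morphospecies II (n=240): 20/240=0.0833, 1/240=0.0042, 82/240=0.3417, 1/240=0.0042, 57/240=0.2375, 79/240=0.3292
Σ p₁ᵢp₂ᵢ = 0.016660 + 0.000840 + 0.026277 + 0.000517 + 0.047500 + 0.065840 = 0.157634
Σp_1ᵢ² = 0.2000² + 0.2000² + 0.0769² + 0.1231² + 0.2000² + 0.2000² = 0.040000 + 0.040000 + 0.005914 + 0.015154 + 0.040000 + 0.040000 = 0.181068
Σp_2ᵢ² = 0.0833² + 0.0042² + 0.3417² + 0.0042² + 0.2375² + 0.3292² = 0.006939 + 0.000018 + 0.116759 + 0.000018 + 0.056406 + 0.108373 = 0.288513
O = 0.157634 / √(0.181068 × 0.288513) = 0.157634 / 0.2285617 = 0.6897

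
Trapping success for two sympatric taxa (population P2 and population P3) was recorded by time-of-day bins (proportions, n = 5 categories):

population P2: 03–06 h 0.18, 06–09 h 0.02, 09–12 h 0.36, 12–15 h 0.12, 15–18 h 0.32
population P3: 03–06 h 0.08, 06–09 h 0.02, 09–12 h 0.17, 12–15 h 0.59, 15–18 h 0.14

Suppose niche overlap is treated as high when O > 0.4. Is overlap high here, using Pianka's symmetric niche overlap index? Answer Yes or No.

Yes

Σ p₁ᵢp₂ᵢ = 0.0144 + 0.0004 + 0.0612 + 0.0708 + 0.0448 = 0.1916
Σp_1ᵢ² = 0.18² + 0.02² + 0.36² + 0.12² + 0.32² = 0.0324 + 0.0004 + 0.1296 + 0.0144 + 0.1024 = 0.2792
Σp_2ᵢ² = 0.08² + 0.02² + 0.17² + 0.59² + 0.14² = 0.0064 + 0.0004 + 0.0289 + 0.3481 + 0.0196 = 0.4034
O = 0.1916 / √(0.2792 × 0.4034) = 0.1916 / 0.33560 = 0.5709
O = 0.5709 > 0.4 → Yes.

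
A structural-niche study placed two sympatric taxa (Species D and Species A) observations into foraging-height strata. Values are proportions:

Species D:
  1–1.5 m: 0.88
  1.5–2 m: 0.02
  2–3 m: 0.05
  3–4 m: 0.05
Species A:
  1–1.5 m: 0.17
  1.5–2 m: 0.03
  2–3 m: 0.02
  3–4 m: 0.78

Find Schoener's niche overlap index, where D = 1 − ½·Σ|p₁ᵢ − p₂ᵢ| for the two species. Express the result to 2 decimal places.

Σ|p₁ᵢ − p₂ᵢ| = 0.71 + 0.01 + 0.03 + 0.73 = 1.48
D = 1 − ½ × 1.48 = 1 − 0.740 = 0.2600

0.26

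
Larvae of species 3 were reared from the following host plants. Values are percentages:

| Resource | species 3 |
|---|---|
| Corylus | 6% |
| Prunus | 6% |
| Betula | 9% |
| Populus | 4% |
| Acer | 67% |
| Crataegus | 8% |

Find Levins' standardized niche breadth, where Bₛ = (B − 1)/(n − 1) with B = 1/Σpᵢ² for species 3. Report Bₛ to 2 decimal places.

0.22

Convert percentages to proportions (divide by 100).
Σpᵢ² = 0.06² + 0.06² + 0.09² + 0.04² + 0.67² + 0.08² = 0.0036 + 0.0036 + 0.0081 + 0.0016 + 0.4489 + 0.0064 = 0.4722
B = 1 / 0.4722 = 2.1177
Bₛ = (B − 1)/(n − 1) = (2.1177 − 1)/(6 − 1) = 1.1177/5 = 0.2235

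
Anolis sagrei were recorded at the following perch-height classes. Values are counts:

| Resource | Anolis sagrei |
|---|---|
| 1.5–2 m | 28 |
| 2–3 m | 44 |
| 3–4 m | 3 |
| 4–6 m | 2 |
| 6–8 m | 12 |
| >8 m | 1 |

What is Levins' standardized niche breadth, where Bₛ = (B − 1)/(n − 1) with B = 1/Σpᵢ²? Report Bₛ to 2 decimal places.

Proportions for Anolis sagrei (n=90): 28/90=0.3111, 44/90=0.4889, 3/90=0.0333, 2/90=0.0222, 12/90=0.1333, 1/90=0.0111
Σpᵢ² = 0.3111² + 0.4889² + 0.0333² + 0.0222² + 0.1333² + 0.0111² = 0.096783 + 0.239023 + 0.001109 + 0.000493 + 0.017769 + 0.000123 = 0.355300
B = 1 / 0.355300 = 2.8145
Bₛ = (B − 1)/(n − 1) = (2.8145 − 1)/(6 − 1) = 1.8145/5 = 0.3629

0.36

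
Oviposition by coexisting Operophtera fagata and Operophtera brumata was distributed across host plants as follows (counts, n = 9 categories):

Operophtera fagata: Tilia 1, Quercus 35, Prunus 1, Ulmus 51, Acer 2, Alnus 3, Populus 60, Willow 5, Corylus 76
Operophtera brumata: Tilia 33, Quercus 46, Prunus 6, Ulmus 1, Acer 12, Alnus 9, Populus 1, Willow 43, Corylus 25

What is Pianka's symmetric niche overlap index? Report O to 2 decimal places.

Proportions for Operophtera fagata (n=234): 1/234=0.0043, 35/234=0.1496, 1/234=0.0043, 51/234=0.2179, 2/234=0.0085, 3/234=0.0128, 60/234=0.2564, 5/234=0.0214, 76/234=0.3248
Proportions for Operophtera brumata (n=176): 33/176=0.1875, 46/176=0.2614, 6/176=0.0341, 1/176=0.0057, 12/176=0.0682, 9/176=0.0511, 1/176=0.0057, 43/176=0.2443, 25/176=0.1420
Σ p₁ᵢp₂ᵢ = 0.000806 + 0.039105 + 0.000147 + 0.001242 + 0.000580 + 0.000654 + 0.001461 + 0.005228 + 0.046122 = 0.095345
Σp_1ᵢ² = 0.0043² + 0.1496² + 0.0043² + 0.2179² + 0.0085² + 0.0128² + 0.2564² + 0.0214² + 0.3248² = 0.000018 + 0.022380 + 0.000018 + 0.047480 + 0.000072 + 0.000164 + 0.065741 + 0.000458 + 0.105495 = 0.241826
Σp_2ᵢ² = 0.1875² + 0.2614² + 0.0341² + 0.0057² + 0.0682² + 0.0511² + 0.0057² + 0.2443² + 0.1420² = 0.035156 + 0.068330 + 0.001163 + 0.000032 + 0.004651 + 0.002611 + 0.000032 + 0.059682 + 0.020164 = 0.191821
O = 0.095345 / √(0.241826 × 0.191821) = 0.095345 / 0.2153771 = 0.4427

0.44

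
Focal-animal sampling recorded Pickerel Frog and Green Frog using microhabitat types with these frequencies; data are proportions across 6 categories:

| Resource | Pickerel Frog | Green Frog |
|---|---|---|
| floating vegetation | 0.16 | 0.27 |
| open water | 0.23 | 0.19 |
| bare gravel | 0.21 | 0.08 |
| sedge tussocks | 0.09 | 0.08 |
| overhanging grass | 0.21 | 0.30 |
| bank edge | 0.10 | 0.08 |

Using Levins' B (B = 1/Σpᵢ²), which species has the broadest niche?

Σp_Pickᵢ² = 0.16² + 0.23² + 0.21² + 0.09² + 0.21² + 0.10² = 0.0256 + 0.0529 + 0.0441 + 0.0081 + 0.0441 + 0.0100 = 0.1848
B_Pick = 1 / 0.1848 = 5.4113
Σp_Greeᵢ² = 0.27² + 0.19² + 0.08² + 0.08² + 0.30² + 0.08² = 0.0729 + 0.0361 + 0.0064 + 0.0064 + 0.0900 + 0.0064 = 0.2182
B_Gree = 1 / 0.2182 = 4.5830
Highest B → broadest niche (most generalist): Pickerel Frog (B = 5.41).

Pickerel Frog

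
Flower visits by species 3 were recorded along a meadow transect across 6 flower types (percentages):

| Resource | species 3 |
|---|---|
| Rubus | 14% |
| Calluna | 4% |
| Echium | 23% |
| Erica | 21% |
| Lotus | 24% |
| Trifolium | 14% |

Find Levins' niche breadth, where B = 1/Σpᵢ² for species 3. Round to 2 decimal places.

5.12

Convert percentages to proportions (divide by 100).
Σpᵢ² = 0.14² + 0.04² + 0.23² + 0.21² + 0.24² + 0.14² = 0.0196 + 0.0016 + 0.0529 + 0.0441 + 0.0576 + 0.0196 = 0.1954
B = 1 / 0.1954 = 5.1177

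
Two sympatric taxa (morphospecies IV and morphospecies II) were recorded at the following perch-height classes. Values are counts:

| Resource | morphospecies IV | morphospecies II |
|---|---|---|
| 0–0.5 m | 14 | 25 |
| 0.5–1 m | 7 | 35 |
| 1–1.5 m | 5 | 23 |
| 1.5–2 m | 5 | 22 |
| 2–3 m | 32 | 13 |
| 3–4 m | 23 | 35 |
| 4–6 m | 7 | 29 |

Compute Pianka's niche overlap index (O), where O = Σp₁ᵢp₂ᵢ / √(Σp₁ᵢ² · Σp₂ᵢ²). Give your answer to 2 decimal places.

0.72

Proportions for morphospecies IV (n=93): 14/93=0.1505, 7/93=0.0753, 5/93=0.0538, 5/93=0.0538, 32/93=0.3441, 23/93=0.2473, 7/93=0.0753
Proportions for morphospecies II (n=182): 25/182=0.1374, 35/182=0.1923, 23/182=0.1264, 22/182=0.1209, 13/182=0.0714, 35/182=0.1923, 29/182=0.1593
Σ p₁ᵢp₂ᵢ = 0.020679 + 0.014480 + 0.006800 + 0.006504 + 0.024569 + 0.047556 + 0.011995 = 0.132583
Σp_1ᵢ² = 0.1505² + 0.0753² + 0.0538² + 0.0538² + 0.3441² + 0.2473² + 0.0753² = 0.022650 + 0.005670 + 0.002894 + 0.002894 + 0.118405 + 0.061157 + 0.005670 = 0.219340
Σp_2ᵢ² = 0.1374² + 0.1923² + 0.1264² + 0.1209² + 0.0714² + 0.1923² + 0.1593² = 0.018879 + 0.036979 + 0.015977 + 0.014617 + 0.005098 + 0.036979 + 0.025376 = 0.153905
O = 0.132583 / √(0.219340 × 0.153905) = 0.132583 / 0.1837322 = 0.7216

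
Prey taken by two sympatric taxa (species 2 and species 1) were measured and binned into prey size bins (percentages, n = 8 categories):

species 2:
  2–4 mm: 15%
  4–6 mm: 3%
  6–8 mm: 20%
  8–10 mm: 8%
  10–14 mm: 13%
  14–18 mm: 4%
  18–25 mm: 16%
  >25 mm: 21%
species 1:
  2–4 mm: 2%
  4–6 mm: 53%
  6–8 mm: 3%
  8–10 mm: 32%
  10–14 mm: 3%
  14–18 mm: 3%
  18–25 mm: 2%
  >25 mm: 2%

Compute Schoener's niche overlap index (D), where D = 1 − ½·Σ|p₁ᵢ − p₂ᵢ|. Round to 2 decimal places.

0.26

Convert percentages to proportions (divide by 100).
Σ|p₁ᵢ − p₂ᵢ| = 0.13 + 0.50 + 0.17 + 0.24 + 0.10 + 0.01 + 0.14 + 0.19 = 1.48
D = 1 − ½ × 1.48 = 1 − 0.740 = 0.2600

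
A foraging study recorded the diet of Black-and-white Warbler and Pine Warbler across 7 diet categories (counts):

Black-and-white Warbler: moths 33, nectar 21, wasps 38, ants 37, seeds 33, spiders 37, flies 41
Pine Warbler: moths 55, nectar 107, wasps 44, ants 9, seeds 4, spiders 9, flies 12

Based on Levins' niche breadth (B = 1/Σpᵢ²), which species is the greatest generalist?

Proportions for Black-and-white Warbler (n=240): 33/240=0.1375, 21/240=0.0875, 38/240=0.1583, 37/240=0.1542, 33/240=0.1375, 37/240=0.1542, 41/240=0.1708
Proportions for Pine Warbler (n=240): 55/240=0.2292, 107/240=0.4458, 44/240=0.1833, 9/240=0.0375, 4/240=0.0167, 9/240=0.0375, 12/240=0.0500
Σp_Blacᵢ² = 0.1375² + 0.0875² + 0.1583² + 0.1542² + 0.1375² + 0.1542² + 0.1708² = 0.018906 + 0.007656 + 0.025059 + 0.023778 + 0.018906 + 0.023778 + 0.029173 = 0.147256
B_Blac = 1 / 0.147256 = 6.7909
Σp_Pineᵢ² = 0.2292² + 0.4458² + 0.1833² + 0.0375² + 0.0167² + 0.0375² + 0.0500² = 0.052533 + 0.198738 + 0.033599 + 0.001406 + 0.000279 + 0.001406 + 0.002500 = 0.290461
B_Pine = 1 / 0.290461 = 3.4428
Highest B → broadest niche (most generalist): Black-and-white Warbler (B = 6.79).

Black-and-white Warbler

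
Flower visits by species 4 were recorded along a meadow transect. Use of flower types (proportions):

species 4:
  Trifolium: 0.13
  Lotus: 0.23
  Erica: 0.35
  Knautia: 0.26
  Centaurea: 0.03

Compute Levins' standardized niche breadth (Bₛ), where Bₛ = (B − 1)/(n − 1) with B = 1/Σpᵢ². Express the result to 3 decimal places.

0.709

Σpᵢ² = 0.13² + 0.23² + 0.35² + 0.26² + 0.03² = 0.0169 + 0.0529 + 0.1225 + 0.0676 + 0.0009 = 0.2608
B = 1 / 0.2608 = 3.83436
Bₛ = (B − 1)/(n − 1) = (3.83436 − 1)/(5 − 1) = 2.83436/4 = 0.70859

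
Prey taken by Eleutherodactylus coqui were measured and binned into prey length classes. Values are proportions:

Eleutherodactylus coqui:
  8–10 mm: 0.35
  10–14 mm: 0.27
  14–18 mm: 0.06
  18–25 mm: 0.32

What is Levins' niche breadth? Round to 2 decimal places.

3.32

Σpᵢ² = 0.35² + 0.27² + 0.06² + 0.32² = 0.1225 + 0.0729 + 0.0036 + 0.1024 = 0.3014
B = 1 / 0.3014 = 3.3179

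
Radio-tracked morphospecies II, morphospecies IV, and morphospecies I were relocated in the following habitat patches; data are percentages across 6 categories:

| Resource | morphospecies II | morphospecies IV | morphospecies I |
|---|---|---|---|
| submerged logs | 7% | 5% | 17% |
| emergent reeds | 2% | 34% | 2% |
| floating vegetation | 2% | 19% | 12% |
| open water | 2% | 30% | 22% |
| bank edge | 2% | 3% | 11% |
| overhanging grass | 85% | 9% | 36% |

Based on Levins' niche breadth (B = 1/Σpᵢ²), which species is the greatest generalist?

Convert percentages to proportions (divide by 100).
Σp_IIᵢ² = 0.07² + 0.02² + 0.02² + 0.02² + 0.02² + 0.85² = 0.0049 + 0.0004 + 0.0004 + 0.0004 + 0.0004 + 0.7225 = 0.7290
B_II = 1 / 0.7290 = 1.3717
Σp_IVᵢ² = 0.05² + 0.34² + 0.19² + 0.30² + 0.03² + 0.09² = 0.0025 + 0.1156 + 0.0361 + 0.0900 + 0.0009 + 0.0081 = 0.2532
B_IV = 1 / 0.2532 = 3.9494
Σp_Iᵢ² = 0.17² + 0.02² + 0.12² + 0.22² + 0.11² + 0.36² = 0.0289 + 0.0004 + 0.0144 + 0.0484 + 0.0121 + 0.1296 = 0.2338
B_I = 1 / 0.2338 = 4.2772
Highest B → broadest niche (most generalist): morphospecies I (B = 4.28).

morphospecies I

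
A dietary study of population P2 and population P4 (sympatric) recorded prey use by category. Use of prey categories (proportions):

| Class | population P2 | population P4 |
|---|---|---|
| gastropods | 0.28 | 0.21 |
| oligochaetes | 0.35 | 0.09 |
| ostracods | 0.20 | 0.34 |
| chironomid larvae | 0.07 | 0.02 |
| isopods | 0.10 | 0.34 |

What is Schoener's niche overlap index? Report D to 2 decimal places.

0.62

Σ|p₁ᵢ − p₂ᵢ| = 0.07 + 0.26 + 0.14 + 0.05 + 0.24 = 0.76
D = 1 − ½ × 0.76 = 1 − 0.380 = 0.6200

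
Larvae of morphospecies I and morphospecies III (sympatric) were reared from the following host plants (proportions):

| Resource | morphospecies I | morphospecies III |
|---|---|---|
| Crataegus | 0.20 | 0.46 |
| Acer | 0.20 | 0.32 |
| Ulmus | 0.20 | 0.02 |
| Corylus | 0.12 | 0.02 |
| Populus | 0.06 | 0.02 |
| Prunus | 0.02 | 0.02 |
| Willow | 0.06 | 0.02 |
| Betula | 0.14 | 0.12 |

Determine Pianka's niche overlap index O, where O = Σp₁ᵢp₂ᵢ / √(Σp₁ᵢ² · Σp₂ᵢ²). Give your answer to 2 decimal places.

Σ p₁ᵢp₂ᵢ = 0.0920 + 0.0640 + 0.0040 + 0.0024 + 0.0012 + 0.0004 + 0.0012 + 0.0168 = 0.1820
Σp_1ᵢ² = 0.20² + 0.20² + 0.20² + 0.12² + 0.06² + 0.02² + 0.06² + 0.14² = 0.0400 + 0.0400 + 0.0400 + 0.0144 + 0.0036 + 0.0004 + 0.0036 + 0.0196 = 0.1616
Σp_2ᵢ² = 0.46² + 0.32² + 0.02² + 0.02² + 0.02² + 0.02² + 0.02² + 0.12² = 0.2116 + 0.1024 + 0.0004 + 0.0004 + 0.0004 + 0.0004 + 0.0004 + 0.0144 = 0.3304
O = 0.1820 / √(0.1616 × 0.3304) = 0.1820 / 0.23107 = 0.7876

0.79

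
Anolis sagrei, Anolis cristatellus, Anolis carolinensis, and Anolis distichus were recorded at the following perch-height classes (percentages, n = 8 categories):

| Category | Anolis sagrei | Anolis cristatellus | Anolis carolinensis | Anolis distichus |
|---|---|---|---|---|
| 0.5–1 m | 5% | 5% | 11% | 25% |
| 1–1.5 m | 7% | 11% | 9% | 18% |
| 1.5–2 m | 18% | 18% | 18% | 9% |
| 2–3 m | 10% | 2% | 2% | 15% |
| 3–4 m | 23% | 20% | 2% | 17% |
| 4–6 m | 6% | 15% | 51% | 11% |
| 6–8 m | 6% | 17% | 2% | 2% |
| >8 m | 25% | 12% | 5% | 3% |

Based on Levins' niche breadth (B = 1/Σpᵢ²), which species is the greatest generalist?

Anolis cristatellus

Convert percentages to proportions (divide by 100).
Σp_sagrᵢ² = 0.05² + 0.07² + 0.18² + 0.10² + 0.23² + 0.06² + 0.06² + 0.25² = 0.0025 + 0.0049 + 0.0324 + 0.0100 + 0.0529 + 0.0036 + 0.0036 + 0.0625 = 0.1724
B_sagr = 1 / 0.1724 = 5.8005
Σp_crisᵢ² = 0.05² + 0.11² + 0.18² + 0.02² + 0.20² + 0.15² + 0.17² + 0.12² = 0.0025 + 0.0121 + 0.0324 + 0.0004 + 0.0400 + 0.0225 + 0.0289 + 0.0144 = 0.1532
B_cris = 1 / 0.1532 = 6.5274
Σp_caroᵢ² = 0.11² + 0.09² + 0.18² + 0.02² + 0.02² + 0.51² + 0.02² + 0.05² = 0.0121 + 0.0081 + 0.0324 + 0.0004 + 0.0004 + 0.2601 + 0.0004 + 0.0025 = 0.3164
B_caro = 1 / 0.3164 = 3.1606
Σp_distᵢ² = 0.25² + 0.18² + 0.09² + 0.15² + 0.17² + 0.11² + 0.02² + 0.03² = 0.0625 + 0.0324 + 0.0081 + 0.0225 + 0.0289 + 0.0121 + 0.0004 + 0.0009 = 0.1678
B_dist = 1 / 0.1678 = 5.9595
Highest B → broadest niche (most generalist): Anolis cristatellus (B = 6.53).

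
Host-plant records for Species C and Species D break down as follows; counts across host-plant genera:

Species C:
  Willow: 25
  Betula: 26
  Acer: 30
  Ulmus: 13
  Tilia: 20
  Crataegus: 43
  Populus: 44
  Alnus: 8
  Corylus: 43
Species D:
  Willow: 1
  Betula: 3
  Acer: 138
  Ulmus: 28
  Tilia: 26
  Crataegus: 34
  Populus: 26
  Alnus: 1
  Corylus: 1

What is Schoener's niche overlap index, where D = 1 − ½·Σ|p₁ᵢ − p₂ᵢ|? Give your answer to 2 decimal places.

Proportions for Species C (n=252): 25/252=0.0992, 26/252=0.1032, 30/252=0.1190, 13/252=0.0516, 20/252=0.0794, 43/252=0.1706, 44/252=0.1746, 8/252=0.0317, 43/252=0.1706
Proportions for Species D (n=258): 1/258=0.0039, 3/258=0.0116, 138/258=0.5349, 28/258=0.1085, 26/258=0.1008, 34/258=0.1318, 26/258=0.1008, 1/258=0.0039, 1/258=0.0039
Σ|p₁ᵢ − p₂ᵢ| = 0.0953 + 0.0916 + 0.4159 + 0.0569 + 0.0214 + 0.0388 + 0.0738 + 0.0278 + 0.1667 = 0.9882
D = 1 − ½ × 0.9882 = 1 − 0.49410 = 0.50590

0.51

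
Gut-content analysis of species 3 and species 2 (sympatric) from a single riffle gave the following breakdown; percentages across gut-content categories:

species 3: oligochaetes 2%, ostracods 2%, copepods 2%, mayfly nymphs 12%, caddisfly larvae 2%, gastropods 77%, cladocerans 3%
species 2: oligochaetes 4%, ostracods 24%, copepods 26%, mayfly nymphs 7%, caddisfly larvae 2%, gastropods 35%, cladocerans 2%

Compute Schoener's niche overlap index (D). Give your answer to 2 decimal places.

Convert percentages to proportions (divide by 100).
Σ|p₁ᵢ − p₂ᵢ| = 0.02 + 0.22 + 0.24 + 0.05 + 0.00 + 0.42 + 0.01 = 0.96
D = 1 − ½ × 0.96 = 1 − 0.480 = 0.5200

0.52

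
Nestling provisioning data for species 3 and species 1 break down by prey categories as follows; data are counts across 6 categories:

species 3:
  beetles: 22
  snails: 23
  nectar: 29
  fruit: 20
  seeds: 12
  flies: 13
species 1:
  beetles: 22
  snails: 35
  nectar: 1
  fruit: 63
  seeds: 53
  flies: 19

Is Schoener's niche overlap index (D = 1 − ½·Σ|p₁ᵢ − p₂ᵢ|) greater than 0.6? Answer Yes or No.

Proportions for species 3 (n=119): 22/119=0.1849, 23/119=0.1933, 29/119=0.2437, 20/119=0.1681, 12/119=0.1008, 13/119=0.1092
Proportions for species 1 (n=193): 22/193=0.1140, 35/193=0.1813, 1/193=0.0052, 63/193=0.3264, 53/193=0.2746, 19/193=0.0984
Σ|p₁ᵢ − p₂ᵢ| = 0.0709 + 0.0120 + 0.2385 + 0.1583 + 0.1738 + 0.0108 = 0.6643
D = 1 − ½ × 0.6643 = 1 − 0.33215 = 0.66785
D = 0.66785 > 0.6 → Yes.

Yes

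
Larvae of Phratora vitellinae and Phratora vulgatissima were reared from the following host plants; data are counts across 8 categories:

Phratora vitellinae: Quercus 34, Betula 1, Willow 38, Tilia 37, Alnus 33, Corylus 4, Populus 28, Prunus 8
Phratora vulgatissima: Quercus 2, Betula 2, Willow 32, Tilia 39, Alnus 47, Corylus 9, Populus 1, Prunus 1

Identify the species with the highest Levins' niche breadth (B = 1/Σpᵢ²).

Proportions for Phratora vitellinae (n=183): 34/183=0.1858, 1/183=0.0055, 38/183=0.2077, 37/183=0.2022, 33/183=0.1803, 4/183=0.0219, 28/183=0.1530, 8/183=0.0437
Proportions for Phratora vulgatissima (n=133): 2/133=0.0150, 2/133=0.0150, 32/133=0.2406, 39/133=0.2932, 47/133=0.3534, 9/133=0.0677, 1/133=0.0075, 1/133=0.0075
Σp_viteᵢ² = 0.1858² + 0.0055² + 0.2077² + 0.2022² + 0.1803² + 0.0219² + 0.1530² + 0.0437² = 0.034522 + 0.000030 + 0.043139 + 0.040885 + 0.032508 + 0.000480 + 0.023409 + 0.001910 = 0.176883
B_vite = 1 / 0.176883 = 5.6535
Σp_vulgᵢ² = 0.0150² + 0.0150² + 0.2406² + 0.2932² + 0.3534² + 0.0677² + 0.0075² + 0.0075² = 0.000225 + 0.000225 + 0.057888 + 0.085966 + 0.124892 + 0.004583 + 0.000056 + 0.000056 = 0.273891
B_vulg = 1 / 0.273891 = 3.6511
Highest B → broadest niche (most generalist): Phratora vitellinae (B = 5.65).

Phratora vitellinae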